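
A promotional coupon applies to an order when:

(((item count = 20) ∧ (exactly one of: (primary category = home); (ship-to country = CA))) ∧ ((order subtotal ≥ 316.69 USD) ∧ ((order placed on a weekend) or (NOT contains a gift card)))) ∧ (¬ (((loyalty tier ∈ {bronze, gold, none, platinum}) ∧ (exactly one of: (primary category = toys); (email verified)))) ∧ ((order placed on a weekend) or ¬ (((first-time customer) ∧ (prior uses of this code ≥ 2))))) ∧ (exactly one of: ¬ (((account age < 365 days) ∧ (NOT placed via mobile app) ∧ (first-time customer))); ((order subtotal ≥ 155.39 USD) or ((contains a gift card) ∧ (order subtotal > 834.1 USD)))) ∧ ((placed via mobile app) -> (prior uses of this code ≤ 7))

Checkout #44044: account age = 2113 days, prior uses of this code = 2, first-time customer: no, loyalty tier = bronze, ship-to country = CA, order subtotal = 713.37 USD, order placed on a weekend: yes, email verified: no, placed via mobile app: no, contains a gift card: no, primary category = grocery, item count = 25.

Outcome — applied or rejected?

Atomic conditions:
  item count = 20: 25 == 20 is false
  primary category = home: grocery == home is false
  ship-to country = CA: CA == CA is true
  order subtotal ≥ 316.69 USD: 713.37 ≥ 316.69 is true
  order placed on a weekend: yes → true
  NOT contains a gift card: no → true
  loyalty tier ∈ {bronze, gold, none, platinum}: bronze is in the set → true
  primary category = toys: grocery == toys is false
  email verified: no → false
  first-time customer: no → false
  prior uses of this code ≥ 2: 2 ≥ 2 is true
  account age < 365 days: 2113 < 365 is false
  NOT placed via mobile app: no → true
  order subtotal ≥ 155.39 USD: 713.37 ≥ 155.39 is true
  contains a gift card: no → false
  order subtotal > 834.1 USD: 713.37 > 834.1 is false
  placed via mobile app: no → false
  prior uses of this code ≤ 7: 2 ≤ 7 is true
Combine:
[1.1.2] exactly-one(false, true) = true
[1.1] false AND true = false
[1.2.2] true OR true = true
[1.2] true AND true = true
[1] false AND true = false
[2.1.1.2] exactly-one(false, false) = false
[2.1.1] true AND false = false
[2.1] NOT false = true
[2.2.2.1] false AND true = false
[2.2.2] NOT false = true
[2.2] true OR true = true
[2] true AND true = true
[3.1.1] false AND true AND false = false
[3.1] NOT false = true
[3.2.2] false AND false = false
[3.2] true OR false = true
[3] exactly-one(true, true) = false
[4] false → true (antecedent false ⇒ implication holds) = true
[root] false AND true AND false AND true = false
Overall: false → rejected

Rejected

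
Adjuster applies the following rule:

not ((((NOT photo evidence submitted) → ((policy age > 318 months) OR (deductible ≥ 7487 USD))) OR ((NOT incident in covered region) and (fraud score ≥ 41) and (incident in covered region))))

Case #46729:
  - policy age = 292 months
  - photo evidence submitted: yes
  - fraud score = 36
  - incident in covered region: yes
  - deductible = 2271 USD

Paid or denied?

Denied

Atomic conditions:
  NOT photo evidence submitted: yes → false
  policy age > 318 months: 292 > 318 is false
  deductible ≥ 7487 USD: 2271 ≥ 7487 is false
  NOT incident in covered region: yes → false
  fraud score ≥ 41: 36 ≥ 41 is false
  incident in covered region: yes → true
Combine:
[1.1.2] false OR false = false
[1.1] false → false (antecedent false ⇒ implication holds) = true
[1.2] false AND false AND true = false
[1] true OR false = true
[root] NOT true = false
Overall: false → denied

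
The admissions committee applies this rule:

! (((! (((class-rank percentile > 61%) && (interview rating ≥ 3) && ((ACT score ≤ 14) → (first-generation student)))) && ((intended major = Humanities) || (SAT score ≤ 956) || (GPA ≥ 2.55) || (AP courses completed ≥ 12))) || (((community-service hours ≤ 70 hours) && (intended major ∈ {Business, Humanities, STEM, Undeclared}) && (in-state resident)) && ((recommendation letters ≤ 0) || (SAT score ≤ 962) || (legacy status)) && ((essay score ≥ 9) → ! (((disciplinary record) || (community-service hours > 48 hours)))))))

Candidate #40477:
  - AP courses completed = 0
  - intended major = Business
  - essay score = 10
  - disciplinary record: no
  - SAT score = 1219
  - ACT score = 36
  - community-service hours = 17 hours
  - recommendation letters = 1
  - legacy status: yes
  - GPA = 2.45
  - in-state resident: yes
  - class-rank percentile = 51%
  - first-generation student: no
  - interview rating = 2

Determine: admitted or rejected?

Rejected

Atomic conditions:
  class-rank percentile > 61%: 51 > 61 is false
  interview rating ≥ 3: 2 ≥ 3 is false
  ACT score ≤ 14: 36 ≤ 14 is false
  first-generation student: no → false
  intended major = Humanities: Business == Humanities is false
  SAT score ≤ 956: 1219 ≤ 956 is false
  GPA ≥ 2.55: 2.45 ≥ 2.55 is false
  AP courses completed ≥ 12: 0 ≥ 12 is false
  community-service hours ≤ 70 hours: 17 ≤ 70 is true
  intended major ∈ {Business, Humanities, STEM, Undeclared}: Business is in the set → true
  in-state resident: yes → true
  recommendation letters ≤ 0: 1 ≤ 0 is false
  SAT score ≤ 962: 1219 ≤ 962 is false
  legacy status: yes → true
  essay score ≥ 9: 10 ≥ 9 is true
  disciplinary record: no → false
  community-service hours > 48 hours: 17 > 48 is false
Combine:
[1.1.1.1.3] false → false (antecedent false ⇒ implication holds) = true
[1.1.1.1] false AND false AND true = false
[1.1.1] NOT false = true
[1.1.2] false OR false OR false OR false = false
[1.1] true AND false = false
[1.2.1] true AND true AND true = true
[1.2.2] false OR false OR true = true
[1.2.3.2.1] false OR false = false
[1.2.3.2] NOT false = true
[1.2.3] true → true = true
[1.2] true AND true AND true = true
[1] false OR true = true
[root] NOT true = false
Overall: false → rejected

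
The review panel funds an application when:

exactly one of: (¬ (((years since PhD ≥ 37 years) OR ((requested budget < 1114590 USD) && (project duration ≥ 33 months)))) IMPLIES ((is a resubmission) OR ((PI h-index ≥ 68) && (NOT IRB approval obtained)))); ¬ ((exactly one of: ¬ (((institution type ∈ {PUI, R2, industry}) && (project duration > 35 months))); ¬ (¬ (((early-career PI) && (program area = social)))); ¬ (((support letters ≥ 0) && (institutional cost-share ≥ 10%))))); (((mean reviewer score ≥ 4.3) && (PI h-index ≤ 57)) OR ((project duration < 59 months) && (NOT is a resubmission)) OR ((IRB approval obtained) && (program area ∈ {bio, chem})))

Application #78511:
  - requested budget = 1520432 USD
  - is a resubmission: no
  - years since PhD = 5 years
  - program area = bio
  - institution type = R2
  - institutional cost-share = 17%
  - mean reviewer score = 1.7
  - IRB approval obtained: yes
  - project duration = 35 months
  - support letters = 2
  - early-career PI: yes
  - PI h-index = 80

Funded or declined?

Funded

Atomic conditions:
  years since PhD ≥ 37 years: 5 ≥ 37 is false
  requested budget < 1114590 USD: 1520432 < 1114590 is false
  project duration ≥ 33 months: 35 ≥ 33 is true
  is a resubmission: no → false
  PI h-index ≥ 68: 80 ≥ 68 is true
  NOT IRB approval obtained: yes → false
  institution type ∈ {PUI, R2, industry}: R2 is in the set → true
  project duration > 35 months: 35 > 35 is false
  early-career PI: yes → true
  program area = social: bio == social is false
  support letters ≥ 0: 2 ≥ 0 is true
  institutional cost-share ≥ 10%: 17 ≥ 10 is true
  mean reviewer score ≥ 4.3: 1.7 ≥ 4.3 is false
  PI h-index ≤ 57: 80 ≤ 57 is false
  project duration < 59 months: 35 < 59 is true
  NOT is a resubmission: no → true
  IRB approval obtained: yes → true
  program area ∈ {bio, chem}: bio is in the set → true
Combine:
[1.1.1.2] false AND true = false
[1.1.1] false OR false = false
[1.1] NOT false = true
[1.2.2] true AND false = false
[1.2] false OR false = false
[1] true → false = false
[2.1.1.1] true AND false = false
[2.1.1] NOT false = true
[2.1.2.1.1] true AND false = false
[2.1.2.1] NOT false = true
[2.1.2] NOT true = false
[2.1.3.1] true AND true = true
[2.1.3] NOT true = false
[2.1] exactly-one(true, false, false) = true
[2] NOT true = false
[3.1] false AND false = false
[3.2] true AND true = true
[3.3] true AND true = true
[3] false OR true OR true = true
[root] exactly-one(false, false, true) = true
Overall: true → funded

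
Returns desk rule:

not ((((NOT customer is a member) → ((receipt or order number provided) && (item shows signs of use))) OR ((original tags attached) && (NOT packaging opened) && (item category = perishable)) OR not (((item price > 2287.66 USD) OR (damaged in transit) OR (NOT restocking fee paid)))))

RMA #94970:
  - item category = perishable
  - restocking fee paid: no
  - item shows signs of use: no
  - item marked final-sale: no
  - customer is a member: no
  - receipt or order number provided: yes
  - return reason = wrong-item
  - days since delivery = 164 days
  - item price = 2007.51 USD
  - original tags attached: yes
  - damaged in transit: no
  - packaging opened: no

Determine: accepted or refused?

Refused

Atomic conditions:
  NOT customer is a member: no → true
  receipt or order number provided: yes → true
  item shows signs of use: no → false
  original tags attached: yes → true
  NOT packaging opened: no → true
  item category = perishable: perishable == perishable is true
  item price > 2287.66 USD: 2007.51 > 2287.66 is false
  damaged in transit: no → false
  NOT restocking fee paid: no → true
Combine:
[1.1.2] true AND false = false
[1.1] true → false = false
[1.2] true AND true AND true = true
[1.3.1] false OR false OR true = true
[1.3] NOT true = false
[1] false OR true OR false = true
[root] NOT true = false
Overall: false → refused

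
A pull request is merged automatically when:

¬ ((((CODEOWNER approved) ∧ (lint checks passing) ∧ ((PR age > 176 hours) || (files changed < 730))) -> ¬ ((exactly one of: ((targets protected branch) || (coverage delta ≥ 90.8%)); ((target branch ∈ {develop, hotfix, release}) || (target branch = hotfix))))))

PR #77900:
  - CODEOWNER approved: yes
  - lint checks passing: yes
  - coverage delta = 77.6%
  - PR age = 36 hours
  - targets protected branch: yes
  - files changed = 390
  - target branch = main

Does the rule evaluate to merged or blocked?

Atomic conditions:
  CODEOWNER approved: yes → true
  lint checks passing: yes → true
  PR age > 176 hours: 36 > 176 is false
  files changed < 730: 390 < 730 is true
  targets protected branch: yes → true
  coverage delta ≥ 90.8%: 77.6 ≥ 90.8 is false
  target branch ∈ {develop, hotfix, release}: main is not in the set → false
  target branch = hotfix: main == hotfix is false
Combine:
[1.1.3] false OR true = true
[1.1] true AND true AND true = true
[1.2.1.1] true OR false = true
[1.2.1.2] false OR false = false
[1.2.1] exactly-one(true, false) = true
[1.2] NOT true = false
[1] true → false = false
[root] NOT false = true
Overall: true → merged

Merged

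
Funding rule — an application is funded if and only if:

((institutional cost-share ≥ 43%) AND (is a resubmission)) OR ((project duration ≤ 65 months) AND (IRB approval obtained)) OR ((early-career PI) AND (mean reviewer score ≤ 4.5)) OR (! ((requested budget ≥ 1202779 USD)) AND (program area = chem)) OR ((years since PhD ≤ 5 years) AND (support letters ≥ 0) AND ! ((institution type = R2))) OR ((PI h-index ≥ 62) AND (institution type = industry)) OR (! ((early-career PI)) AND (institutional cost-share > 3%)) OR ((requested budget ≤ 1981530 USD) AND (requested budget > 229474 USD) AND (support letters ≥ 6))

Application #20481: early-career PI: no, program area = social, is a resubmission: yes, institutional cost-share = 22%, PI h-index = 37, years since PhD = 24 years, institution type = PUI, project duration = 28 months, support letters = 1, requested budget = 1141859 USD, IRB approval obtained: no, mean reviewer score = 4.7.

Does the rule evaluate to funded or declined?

Atomic conditions:
  institutional cost-share ≥ 43%: 22 ≥ 43 is false
  is a resubmission: yes → true
  project duration ≤ 65 months: 28 ≤ 65 is true
  IRB approval obtained: no → false
  early-career PI: no → false
  mean reviewer score ≤ 4.5: 4.7 ≤ 4.5 is false
  requested budget ≥ 1202779 USD: 1141859 ≥ 1202779 is false
  program area = chem: social == chem is false
  years since PhD ≤ 5 years: 24 ≤ 5 is false
  support letters ≥ 0: 1 ≥ 0 is true
  institution type = R2: PUI == R2 is false
  PI h-index ≥ 62: 37 ≥ 62 is false
  institution type = industry: PUI == industry is false
  institutional cost-share > 3%: 22 > 3 is true
  requested budget ≤ 1981530 USD: 1141859 ≤ 1981530 is true
  requested budget > 229474 USD: 1141859 > 229474 is true
  support letters ≥ 6: 1 ≥ 6 is false
Combine:
[1] false AND true = false
[2] true AND false = false
[3] false AND false = false
[4.1] NOT false = true
[4] true AND false = false
[5.3] NOT false = true
[5] false AND true AND true = false
[6] false AND false = false
[7.1] NOT false = true
[7] true AND true = true
[8] true AND true AND false = false
[root] false OR false OR false OR false OR false OR false OR true OR false = true
Overall: true → funded

Funded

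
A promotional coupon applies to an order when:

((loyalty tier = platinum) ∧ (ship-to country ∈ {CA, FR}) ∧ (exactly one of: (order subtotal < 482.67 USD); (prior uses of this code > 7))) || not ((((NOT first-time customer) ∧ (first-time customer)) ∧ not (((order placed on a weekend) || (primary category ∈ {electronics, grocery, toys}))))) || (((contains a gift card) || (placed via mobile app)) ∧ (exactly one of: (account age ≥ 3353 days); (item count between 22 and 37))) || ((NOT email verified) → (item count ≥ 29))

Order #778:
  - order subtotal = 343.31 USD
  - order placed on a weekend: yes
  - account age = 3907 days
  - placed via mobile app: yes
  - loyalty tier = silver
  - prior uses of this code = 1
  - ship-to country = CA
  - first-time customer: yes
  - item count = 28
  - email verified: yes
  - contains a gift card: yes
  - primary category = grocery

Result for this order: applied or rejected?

Atomic conditions:
  loyalty tier = platinum: silver == platinum is false
  ship-to country ∈ {CA, FR}: CA is in the set → true
  order subtotal < 482.67 USD: 343.31 < 482.67 is true
  prior uses of this code > 7: 1 > 7 is false
  NOT first-time customer: yes → false
  first-time customer: yes → true
  order placed on a weekend: yes → true
  primary category ∈ {electronics, grocery, toys}: grocery is in the set → true
  contains a gift card: yes → true
  placed via mobile app: yes → true
  account age ≥ 3353 days: 3907 ≥ 3353 is true
  item count between 22 and 37: 28 in [22, 37] is true
  NOT email verified: yes → false
  item count ≥ 29: 28 ≥ 29 is false
Combine:
[1.3] exactly-one(true, false) = true
[1] false AND true AND true = false
[2.1.1] false AND true = false
[2.1.2.1] true OR true = true
[2.1.2] NOT true = false
[2.1] false AND false = false
[2] NOT false = true
[3.1] true OR true = true
[3.2] exactly-one(true, true) = false
[3] true AND false = false
[4] false → false (antecedent false ⇒ implication holds) = true
[root] false OR true OR false OR true = true
Overall: true → applied

Applied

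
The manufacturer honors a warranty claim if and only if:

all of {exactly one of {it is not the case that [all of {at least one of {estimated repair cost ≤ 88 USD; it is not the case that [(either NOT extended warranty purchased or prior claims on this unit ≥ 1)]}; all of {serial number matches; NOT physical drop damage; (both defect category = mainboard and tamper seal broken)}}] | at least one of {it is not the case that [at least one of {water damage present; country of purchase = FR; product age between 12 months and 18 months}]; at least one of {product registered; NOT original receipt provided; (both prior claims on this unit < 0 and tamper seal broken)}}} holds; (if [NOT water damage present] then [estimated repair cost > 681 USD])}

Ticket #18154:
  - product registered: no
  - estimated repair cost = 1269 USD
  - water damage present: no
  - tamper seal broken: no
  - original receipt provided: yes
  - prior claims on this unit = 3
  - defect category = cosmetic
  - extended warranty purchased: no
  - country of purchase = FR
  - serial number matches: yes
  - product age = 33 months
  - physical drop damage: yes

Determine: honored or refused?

Atomic conditions:
  estimated repair cost ≤ 88 USD: 1269 ≤ 88 is false
  NOT extended warranty purchased: no → true
  prior claims on this unit ≥ 1: 3 ≥ 1 is true
  serial number matches: yes → true
  NOT physical drop damage: yes → false
  defect category = mainboard: cosmetic == mainboard is false
  tamper seal broken: no → false
  water damage present: no → false
  country of purchase = FR: FR == FR is true
  product age between 12 months and 18 months: 33 in [12, 18] is false
  product registered: no → false
  NOT original receipt provided: yes → false
  prior claims on this unit < 0: 3 < 0 is false
  NOT water damage present: no → true
  estimated repair cost > 681 USD: 1269 > 681 is true
Combine:
[1.1.1.1.2.1] true OR true = true
[1.1.1.1.2] NOT true = false
[1.1.1.1] false OR false = false
[1.1.1.2.3] false AND false = false
[1.1.1.2] true AND false AND false = false
[1.1.1] false AND false = false
[1.1] NOT false = true
[1.2.1.1] false OR true OR false = true
[1.2.1] NOT true = false
[1.2.2.3] false AND false = false
[1.2.2] false OR false OR false = false
[1.2] false OR false = false
[1] exactly-one(true, false) = true
[2] true → true = true
[root] true AND true = true
Overall: true → honored

Honored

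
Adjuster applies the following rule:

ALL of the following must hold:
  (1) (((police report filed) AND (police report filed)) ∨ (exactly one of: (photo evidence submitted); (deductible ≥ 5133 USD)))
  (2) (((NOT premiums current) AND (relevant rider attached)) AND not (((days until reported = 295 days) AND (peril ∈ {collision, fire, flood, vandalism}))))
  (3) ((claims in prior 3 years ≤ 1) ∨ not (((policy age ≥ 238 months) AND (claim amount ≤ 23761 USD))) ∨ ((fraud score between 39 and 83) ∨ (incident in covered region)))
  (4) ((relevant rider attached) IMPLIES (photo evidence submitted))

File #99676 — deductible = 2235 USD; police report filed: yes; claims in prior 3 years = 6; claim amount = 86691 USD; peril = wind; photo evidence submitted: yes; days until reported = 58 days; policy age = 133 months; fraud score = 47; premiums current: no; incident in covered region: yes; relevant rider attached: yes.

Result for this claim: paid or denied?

Paid

Atomic conditions:
  police report filed: yes → true
  photo evidence submitted: yes → true
  deductible ≥ 5133 USD: 2235 ≥ 5133 is false
  NOT premiums current: no → true
  relevant rider attached: yes → true
  days until reported = 295 days: 58 == 295 is false
  peril ∈ {collision, fire, flood, vandalism}: wind is not in the set → false
  claims in prior 3 years ≤ 1: 6 ≤ 1 is false
  policy age ≥ 238 months: 133 ≥ 238 is false
  claim amount ≤ 23761 USD: 86691 ≤ 23761 is false
  fraud score between 39 and 83: 47 in [39, 83] is true
  incident in covered region: yes → true
Combine:
[1.1] true AND true = true
[1.2] exactly-one(true, false) = true
[1] true OR true = true
[2.1] true AND true = true
[2.2.1] false AND false = false
[2.2] NOT false = true
[2] true AND true = true
[3.2.1] false AND false = false
[3.2] NOT false = true
[3.3] true OR true = true
[3] false OR true OR true = true
[4] true → true = true
[root] true AND true AND true AND true = true
Overall: true → paid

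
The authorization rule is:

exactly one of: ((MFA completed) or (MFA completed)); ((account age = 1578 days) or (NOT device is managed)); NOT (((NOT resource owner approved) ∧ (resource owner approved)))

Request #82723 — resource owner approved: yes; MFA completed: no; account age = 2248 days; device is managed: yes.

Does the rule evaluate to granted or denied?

Atomic conditions:
  MFA completed: no → false
  account age = 1578 days: 2248 == 1578 is false
  NOT device is managed: yes → false
  NOT resource owner approved: yes → false
  resource owner approved: yes → true
Combine:
[1] false OR false = false
[2] false OR false = false
[3.1] false AND true = false
[3] NOT false = true
[root] exactly-one(false, false, true) = true
Overall: true → granted

Granted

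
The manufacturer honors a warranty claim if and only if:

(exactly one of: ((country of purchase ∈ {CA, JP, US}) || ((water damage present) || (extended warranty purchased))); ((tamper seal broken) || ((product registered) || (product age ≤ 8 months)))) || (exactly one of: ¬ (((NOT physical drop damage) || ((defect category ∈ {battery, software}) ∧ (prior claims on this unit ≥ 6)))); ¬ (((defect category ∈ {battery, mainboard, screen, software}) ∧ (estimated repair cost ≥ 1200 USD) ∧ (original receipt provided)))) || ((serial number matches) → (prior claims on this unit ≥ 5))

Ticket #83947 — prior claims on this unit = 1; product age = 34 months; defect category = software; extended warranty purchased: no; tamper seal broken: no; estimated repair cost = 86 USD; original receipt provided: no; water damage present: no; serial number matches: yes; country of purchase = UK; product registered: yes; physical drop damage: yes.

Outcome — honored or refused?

Atomic conditions:
  country of purchase ∈ {CA, JP, US}: UK is not in the set → false
  water damage present: no → false
  extended warranty purchased: no → false
  tamper seal broken: no → false
  product registered: yes → true
  product age ≤ 8 months: 34 ≤ 8 is false
  NOT physical drop damage: yes → false
  defect category ∈ {battery, software}: software is in the set → true
  prior claims on this unit ≥ 6: 1 ≥ 6 is false
  defect category ∈ {battery, mainboard, screen, software}: software is in the set → true
  estimated repair cost ≥ 1200 USD: 86 ≥ 1200 is false
  original receipt provided: no → false
  serial number matches: yes → true
  prior claims on this unit ≥ 5: 1 ≥ 5 is false
Combine:
[1.1.2] false OR false = false
[1.1] false OR false = false
[1.2.2] true OR false = true
[1.2] false OR true = true
[1] exactly-one(false, true) = true
[2.1.1.2] true AND false = false
[2.1.1] false OR false = false
[2.1] NOT false = true
[2.2.1] true AND false AND false = false
[2.2] NOT false = true
[2] exactly-one(true, true) = false
[3] true → false = false
[root] true OR false OR false = true
Overall: true → honored

Honored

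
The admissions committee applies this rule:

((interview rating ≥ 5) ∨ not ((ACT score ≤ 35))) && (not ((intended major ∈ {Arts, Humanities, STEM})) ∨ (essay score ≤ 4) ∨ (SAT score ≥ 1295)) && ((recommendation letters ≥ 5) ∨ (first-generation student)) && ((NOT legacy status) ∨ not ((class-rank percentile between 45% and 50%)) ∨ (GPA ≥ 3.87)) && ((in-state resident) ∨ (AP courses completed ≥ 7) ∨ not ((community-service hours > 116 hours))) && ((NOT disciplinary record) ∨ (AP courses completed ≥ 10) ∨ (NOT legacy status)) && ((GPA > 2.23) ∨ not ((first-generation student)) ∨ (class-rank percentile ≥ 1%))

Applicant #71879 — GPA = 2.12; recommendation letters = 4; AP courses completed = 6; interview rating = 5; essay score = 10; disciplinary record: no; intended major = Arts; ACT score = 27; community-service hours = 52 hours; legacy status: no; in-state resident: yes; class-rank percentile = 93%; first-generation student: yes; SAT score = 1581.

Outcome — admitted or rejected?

Atomic conditions:
  interview rating ≥ 5: 5 ≥ 5 is true
  ACT score ≤ 35: 27 ≤ 35 is true
  intended major ∈ {Arts, Humanities, STEM}: Arts is in the set → true
  essay score ≤ 4: 10 ≤ 4 is false
  SAT score ≥ 1295: 1581 ≥ 1295 is true
  recommendation letters ≥ 5: 4 ≥ 5 is false
  first-generation student: yes → true
  NOT legacy status: no → true
  class-rank percentile between 45% and 50%: 93 in [45, 50] is false
  GPA ≥ 3.87: 2.12 ≥ 3.87 is false
  in-state resident: yes → true
  AP courses completed ≥ 7: 6 ≥ 7 is false
  community-service hours > 116 hours: 52 > 116 is false
  NOT disciplinary record: no → true
  AP courses completed ≥ 10: 6 ≥ 10 is false
  GPA > 2.23: 2.12 > 2.23 is false
  class-rank percentile ≥ 1%: 93 ≥ 1 is true
Combine:
[1.2] NOT true = false
[1] true OR false = true
[2.1] NOT true = false
[2] false OR false OR true = true
[3] false OR true = true
[4.2] NOT false = true
[4] true OR true OR false = true
[5.3] NOT false = true
[5] true OR false OR true = true
[6] true OR false OR true = true
[7.2] NOT true = false
[7] false OR false OR true = true
[root] true AND true AND true AND true AND true AND true AND true = true
Overall: true → admitted

Admitted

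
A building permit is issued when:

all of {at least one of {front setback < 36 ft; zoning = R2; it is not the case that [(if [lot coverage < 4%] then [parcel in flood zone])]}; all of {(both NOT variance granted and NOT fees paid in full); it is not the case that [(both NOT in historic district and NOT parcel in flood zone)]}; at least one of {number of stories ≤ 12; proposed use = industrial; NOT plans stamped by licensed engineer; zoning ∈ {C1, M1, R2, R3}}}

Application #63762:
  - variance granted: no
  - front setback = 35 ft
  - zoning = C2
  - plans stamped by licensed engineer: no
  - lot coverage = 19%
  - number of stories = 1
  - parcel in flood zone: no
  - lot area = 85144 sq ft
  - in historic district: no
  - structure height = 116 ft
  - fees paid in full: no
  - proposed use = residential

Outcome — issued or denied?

Atomic conditions:
  front setback < 36 ft: 35 < 36 is true
  zoning = R2: C2 == R2 is false
  lot coverage < 4%: 19 < 4 is false
  parcel in flood zone: no → false
  NOT variance granted: no → true
  NOT fees paid in full: no → true
  NOT in historic district: no → true
  NOT parcel in flood zone: no → true
  number of stories ≤ 12: 1 ≤ 12 is true
  proposed use = industrial: residential == industrial is false
  NOT plans stamped by licensed engineer: no → true
  zoning ∈ {C1, M1, R2, R3}: C2 is not in the set → false
Combine:
[1.3.1] false → false (antecedent false ⇒ implication holds) = true
[1.3] NOT true = false
[1] true OR false OR false = true
[2.1] true AND true = true
[2.2.1] true AND true = true
[2.2] NOT true = false
[2] true AND false = false
[3] true OR false OR true OR false = true
[root] true AND false AND true = false
Overall: false → denied

Denied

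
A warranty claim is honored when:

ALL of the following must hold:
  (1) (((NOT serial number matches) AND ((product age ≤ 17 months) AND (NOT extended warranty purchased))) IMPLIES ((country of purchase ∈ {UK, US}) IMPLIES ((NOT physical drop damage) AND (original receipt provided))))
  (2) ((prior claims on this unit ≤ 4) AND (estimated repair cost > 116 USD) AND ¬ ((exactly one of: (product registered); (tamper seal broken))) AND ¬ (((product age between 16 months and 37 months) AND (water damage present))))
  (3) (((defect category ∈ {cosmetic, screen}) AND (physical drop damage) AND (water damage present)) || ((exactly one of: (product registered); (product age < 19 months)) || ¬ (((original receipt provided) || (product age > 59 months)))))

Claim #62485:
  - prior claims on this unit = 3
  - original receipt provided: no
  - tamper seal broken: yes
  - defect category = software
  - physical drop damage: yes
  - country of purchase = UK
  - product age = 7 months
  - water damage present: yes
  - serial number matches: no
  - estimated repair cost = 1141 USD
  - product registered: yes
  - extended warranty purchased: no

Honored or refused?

Refused

Atomic conditions:
  NOT serial number matches: no → true
  product age ≤ 17 months: 7 ≤ 17 is true
  NOT extended warranty purchased: no → true
  country of purchase ∈ {UK, US}: UK is in the set → true
  NOT physical drop damage: yes → false
  original receipt provided: no → false
  prior claims on this unit ≤ 4: 3 ≤ 4 is true
  estimated repair cost > 116 USD: 1141 > 116 is true
  product registered: yes → true
  tamper seal broken: yes → true
  product age between 16 months and 37 months: 7 in [16, 37] is false
  water damage present: yes → true
  defect category ∈ {cosmetic, screen}: software is not in the set → false
  physical drop damage: yes → true
  product age < 19 months: 7 < 19 is true
  product age > 59 months: 7 > 59 is false
Combine:
[1.1.2] true AND true = true
[1.1] true AND true = true
[1.2.2] false AND false = false
[1.2] true → false = false
[1] true → false = false
[2.3.1] exactly-one(true, true) = false
[2.3] NOT false = true
[2.4.1] false AND true = false
[2.4] NOT false = true
[2] true AND true AND true AND true = true
[3.1] false AND true AND true = false
[3.2.1] exactly-one(true, true) = false
[3.2.2.1] false OR false = false
[3.2.2] NOT false = true
[3.2] false OR true = true
[3] false OR true = true
[root] false AND true AND true = false
Overall: false → refused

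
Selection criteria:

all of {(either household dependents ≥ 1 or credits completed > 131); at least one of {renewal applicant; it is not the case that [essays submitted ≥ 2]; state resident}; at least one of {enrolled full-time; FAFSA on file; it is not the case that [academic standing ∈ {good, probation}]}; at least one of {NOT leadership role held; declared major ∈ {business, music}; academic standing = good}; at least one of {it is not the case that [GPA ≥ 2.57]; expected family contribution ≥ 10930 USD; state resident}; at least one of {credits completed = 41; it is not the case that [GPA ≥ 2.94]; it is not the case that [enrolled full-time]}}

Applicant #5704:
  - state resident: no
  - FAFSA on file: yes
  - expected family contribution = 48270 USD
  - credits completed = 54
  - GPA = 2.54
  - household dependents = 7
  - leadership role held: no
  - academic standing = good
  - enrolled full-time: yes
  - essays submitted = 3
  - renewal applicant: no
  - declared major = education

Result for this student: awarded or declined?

Declined

Atomic conditions:
  household dependents ≥ 1: 7 ≥ 1 is true
  credits completed > 131: 54 > 131 is false
  renewal applicant: no → false
  essays submitted ≥ 2: 3 ≥ 2 is true
  state resident: no → false
  enrolled full-time: yes → true
  FAFSA on file: yes → true
  academic standing ∈ {good, probation}: good is in the set → true
  NOT leadership role held: no → true
  declared major ∈ {business, music}: education is not in the set → false
  academic standing = good: good == good is true
  GPA ≥ 2.57: 2.54 ≥ 2.57 is false
  expected family contribution ≥ 10930 USD: 48270 ≥ 10930 is true
  credits completed = 41: 54 == 41 is false
  GPA ≥ 2.94: 2.54 ≥ 2.94 is false
Combine:
[1] true OR false = true
[2.2] NOT true = false
[2] false OR false OR false = false
[3.3] NOT true = false
[3] true OR true OR false = true
[4] true OR false OR true = true
[5.1] NOT false = true
[5] true OR true OR false = true
[6.2] NOT false = true
[6.3] NOT true = false
[6] false OR true OR false = true
[root] true AND false AND true AND true AND true AND true = false
Overall: false → declined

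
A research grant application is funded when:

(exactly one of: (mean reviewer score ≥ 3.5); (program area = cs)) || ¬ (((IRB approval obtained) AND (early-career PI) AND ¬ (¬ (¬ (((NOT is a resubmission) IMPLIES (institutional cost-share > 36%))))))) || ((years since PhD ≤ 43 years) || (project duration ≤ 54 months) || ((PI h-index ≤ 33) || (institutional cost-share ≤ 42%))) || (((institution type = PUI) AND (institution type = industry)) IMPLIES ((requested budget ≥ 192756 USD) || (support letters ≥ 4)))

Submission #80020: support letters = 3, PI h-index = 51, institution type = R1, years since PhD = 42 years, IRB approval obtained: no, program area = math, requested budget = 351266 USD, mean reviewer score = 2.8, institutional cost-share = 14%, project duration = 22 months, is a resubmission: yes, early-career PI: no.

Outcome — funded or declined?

Atomic conditions:
  mean reviewer score ≥ 3.5: 2.8 ≥ 3.5 is false
  program area = cs: math == cs is false
  IRB approval obtained: no → false
  early-career PI: no → false
  NOT is a resubmission: yes → false
  institutional cost-share > 36%: 14 > 36 is false
  years since PhD ≤ 43 years: 42 ≤ 43 is true
  project duration ≤ 54 months: 22 ≤ 54 is true
  PI h-index ≤ 33: 51 ≤ 33 is false
  institutional cost-share ≤ 42%: 14 ≤ 42 is true
  institution type = PUI: R1 == PUI is false
  institution type = industry: R1 == industry is false
  requested budget ≥ 192756 USD: 351266 ≥ 192756 is true
  support letters ≥ 4: 3 ≥ 4 is false
Combine:
[1] exactly-one(false, false) = false
[2.1.3.1.1.1] false → false (antecedent false ⇒ implication holds) = true
[2.1.3.1.1] NOT true = false
[2.1.3.1] NOT false = true
[2.1.3] NOT true = false
[2.1] false AND false AND false = false
[2] NOT false = true
[3.3] false OR true = true
[3] true OR true OR true = true
[4.1] false AND false = false
[4.2] true OR false = true
[4] false → true (antecedent false ⇒ implication holds) = true
[root] false OR true OR true OR true = true
Overall: true → funded

Funded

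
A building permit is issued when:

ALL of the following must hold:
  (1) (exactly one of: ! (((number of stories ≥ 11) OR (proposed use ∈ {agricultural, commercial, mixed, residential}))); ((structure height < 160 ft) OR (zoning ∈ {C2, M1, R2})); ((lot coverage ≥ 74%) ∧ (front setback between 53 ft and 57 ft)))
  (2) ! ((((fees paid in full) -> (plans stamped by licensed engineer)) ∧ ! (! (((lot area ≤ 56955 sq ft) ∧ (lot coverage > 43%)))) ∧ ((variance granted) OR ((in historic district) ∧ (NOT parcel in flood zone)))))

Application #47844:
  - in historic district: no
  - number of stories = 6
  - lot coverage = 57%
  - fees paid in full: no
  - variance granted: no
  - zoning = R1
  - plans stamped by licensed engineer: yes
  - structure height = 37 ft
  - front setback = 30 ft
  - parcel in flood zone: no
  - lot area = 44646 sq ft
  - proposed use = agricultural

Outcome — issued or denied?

Atomic conditions:
  number of stories ≥ 11: 6 ≥ 11 is false
  proposed use ∈ {agricultural, commercial, mixed, residential}: agricultural is in the set → true
  structure height < 160 ft: 37 < 160 is true
  zoning ∈ {C2, M1, R2}: R1 is not in the set → false
  lot coverage ≥ 74%: 57 ≥ 74 is false
  front setback between 53 ft and 57 ft: 30 in [53, 57] is false
  fees paid in full: no → false
  plans stamped by licensed engineer: yes → true
  lot area ≤ 56955 sq ft: 44646 ≤ 56955 is true
  lot coverage > 43%: 57 > 43 is true
  variance granted: no → false
  in historic district: no → false
  NOT parcel in flood zone: no → true
Combine:
[1.1.1] false OR true = true
[1.1] NOT true = false
[1.2] true OR false = true
[1.3] false AND false = false
[1] exactly-one(false, true, false) = true
[2.1.1] false → true (antecedent false ⇒ implication holds) = true
[2.1.2.1.1] true AND true = true
[2.1.2.1] NOT true = false
[2.1.2] NOT false = true
[2.1.3.2] false AND true = false
[2.1.3] false OR false = false
[2.1] true AND true AND false = false
[2] NOT false = true
[root] true AND true = true
Overall: true → issued

Issued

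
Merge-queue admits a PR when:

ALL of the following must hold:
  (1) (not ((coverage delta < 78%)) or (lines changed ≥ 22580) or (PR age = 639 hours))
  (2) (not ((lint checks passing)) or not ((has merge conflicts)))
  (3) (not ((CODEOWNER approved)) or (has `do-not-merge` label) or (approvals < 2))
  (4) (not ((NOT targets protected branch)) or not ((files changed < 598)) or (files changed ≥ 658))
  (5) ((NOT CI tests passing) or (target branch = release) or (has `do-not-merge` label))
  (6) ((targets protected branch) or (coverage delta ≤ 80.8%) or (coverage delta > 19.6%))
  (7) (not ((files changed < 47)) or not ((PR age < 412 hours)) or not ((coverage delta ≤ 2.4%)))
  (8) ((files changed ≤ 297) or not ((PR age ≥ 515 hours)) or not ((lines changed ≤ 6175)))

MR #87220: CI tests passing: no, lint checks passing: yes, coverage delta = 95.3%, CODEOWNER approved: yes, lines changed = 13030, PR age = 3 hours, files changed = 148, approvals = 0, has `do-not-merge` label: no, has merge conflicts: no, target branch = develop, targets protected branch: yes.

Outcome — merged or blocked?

Atomic conditions:
  coverage delta < 78%: 95.3 < 78 is false
  lines changed ≥ 22580: 13030 ≥ 22580 is false
  PR age = 639 hours: 3 == 639 is false
  lint checks passing: yes → true
  has merge conflicts: no → false
  CODEOWNER approved: yes → true
  has `do-not-merge` label: no → false
  approvals < 2: 0 < 2 is true
  NOT targets protected branch: yes → false
  files changed < 598: 148 < 598 is true
  files changed ≥ 658: 148 ≥ 658 is false
  NOT CI tests passing: no → true
  target branch = release: develop == release is false
  targets protected branch: yes → true
  coverage delta ≤ 80.8%: 95.3 ≤ 80.8 is false
  coverage delta > 19.6%: 95.3 > 19.6 is true
  files changed < 47: 148 < 47 is false
  PR age < 412 hours: 3 < 412 is true
  coverage delta ≤ 2.4%: 95.3 ≤ 2.4 is false
  files changed ≤ 297: 148 ≤ 297 is true
  PR age ≥ 515 hours: 3 ≥ 515 is false
  lines changed ≤ 6175: 13030 ≤ 6175 is false
Combine:
[1.1] NOT false = true
[1] true OR false OR false = true
[2.1] NOT true = false
[2.2] NOT false = true
[2] false OR true = true
[3.1] NOT true = false
[3] false OR false OR true = true
[4.1] NOT false = true
[4.2] NOT true = false
[4] true OR false OR false = true
[5] true OR false OR false = true
[6] true OR false OR true = true
[7.1] NOT false = true
[7.2] NOT true = false
[7.3] NOT false = true
[7] true OR false OR true = true
[8.2] NOT false = true
[8.3] NOT false = true
[8] true OR true OR true = true
[root] true AND true AND true AND true AND true AND true AND true AND true = true
Overall: true → merged

Merged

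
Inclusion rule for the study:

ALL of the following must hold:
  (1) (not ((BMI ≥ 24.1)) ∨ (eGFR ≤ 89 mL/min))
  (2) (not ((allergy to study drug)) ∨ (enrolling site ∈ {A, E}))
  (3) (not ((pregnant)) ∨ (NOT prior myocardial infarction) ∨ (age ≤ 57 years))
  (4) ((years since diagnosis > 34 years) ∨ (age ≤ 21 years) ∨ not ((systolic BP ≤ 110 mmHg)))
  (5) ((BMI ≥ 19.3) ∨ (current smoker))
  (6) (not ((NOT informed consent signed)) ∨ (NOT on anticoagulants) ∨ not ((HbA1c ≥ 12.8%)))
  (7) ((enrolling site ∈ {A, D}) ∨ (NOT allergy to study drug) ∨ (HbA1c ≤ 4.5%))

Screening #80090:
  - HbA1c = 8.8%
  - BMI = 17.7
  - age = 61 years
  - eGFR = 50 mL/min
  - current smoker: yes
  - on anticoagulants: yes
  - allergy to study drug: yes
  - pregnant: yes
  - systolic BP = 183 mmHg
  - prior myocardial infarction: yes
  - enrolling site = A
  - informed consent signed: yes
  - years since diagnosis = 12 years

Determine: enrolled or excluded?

Excluded

Atomic conditions:
  BMI ≥ 24.1: 17.7 ≥ 24.1 is false
  eGFR ≤ 89 mL/min: 50 ≤ 89 is true
  allergy to study drug: yes → true
  enrolling site ∈ {A, E}: A is in the set → true
  pregnant: yes → true
  NOT prior myocardial infarction: yes → false
  age ≤ 57 years: 61 ≤ 57 is false
  years since diagnosis > 34 years: 12 > 34 is false
  age ≤ 21 years: 61 ≤ 21 is false
  systolic BP ≤ 110 mmHg: 183 ≤ 110 is false
  BMI ≥ 19.3: 17.7 ≥ 19.3 is false
  current smoker: yes → true
  NOT informed consent signed: yes → false
  NOT on anticoagulants: yes → false
  HbA1c ≥ 12.8%: 8.8 ≥ 12.8 is false
  enrolling site ∈ {A, D}: A is in the set → true
  NOT allergy to study drug: yes → false
  HbA1c ≤ 4.5%: 8.8 ≤ 4.5 is false
Combine:
[1.1] NOT false = true
[1] true OR true = true
[2.1] NOT true = false
[2] false OR true = true
[3.1] NOT true = false
[3] false OR false OR false = false
[4.3] NOT false = true
[4] false OR false OR true = true
[5] false OR true = true
[6.1] NOT false = true
[6.3] NOT false = true
[6] true OR false OR true = true
[7] true OR false OR false = true
[root] true AND true AND false AND true AND true AND true AND true = false
Overall: false → excluded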